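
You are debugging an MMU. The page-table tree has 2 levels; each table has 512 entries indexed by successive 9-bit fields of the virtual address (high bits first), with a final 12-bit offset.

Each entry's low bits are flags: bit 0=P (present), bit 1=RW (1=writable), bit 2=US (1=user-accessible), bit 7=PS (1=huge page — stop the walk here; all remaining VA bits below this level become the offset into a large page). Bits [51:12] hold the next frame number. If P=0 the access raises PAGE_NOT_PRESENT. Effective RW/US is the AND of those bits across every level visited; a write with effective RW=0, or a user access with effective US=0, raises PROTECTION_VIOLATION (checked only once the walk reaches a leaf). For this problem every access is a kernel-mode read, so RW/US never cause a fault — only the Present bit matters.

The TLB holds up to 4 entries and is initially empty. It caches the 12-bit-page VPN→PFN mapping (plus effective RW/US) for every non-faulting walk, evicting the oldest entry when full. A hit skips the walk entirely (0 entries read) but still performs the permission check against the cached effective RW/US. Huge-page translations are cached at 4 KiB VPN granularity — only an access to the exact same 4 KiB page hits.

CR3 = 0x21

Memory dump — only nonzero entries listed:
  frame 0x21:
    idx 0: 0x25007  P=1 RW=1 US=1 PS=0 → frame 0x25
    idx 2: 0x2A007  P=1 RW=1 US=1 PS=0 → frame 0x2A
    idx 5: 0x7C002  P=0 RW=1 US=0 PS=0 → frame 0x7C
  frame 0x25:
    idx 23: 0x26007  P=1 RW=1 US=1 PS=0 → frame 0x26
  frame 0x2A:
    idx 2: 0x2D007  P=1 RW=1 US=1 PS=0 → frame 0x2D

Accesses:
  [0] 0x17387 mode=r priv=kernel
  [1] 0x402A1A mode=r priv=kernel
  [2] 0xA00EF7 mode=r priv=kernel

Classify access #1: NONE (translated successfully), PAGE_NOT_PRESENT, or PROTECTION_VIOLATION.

Per-access translation:
#0 VA=0x17387 (r,kernel):
  L0 @0x21[0] → 0x25007  P=1,RW=1,US=1,PS=0
  L1 @0x25[23] → 0x26007  P=1,RW=1,US=1,PS=0
  ⇒ phys 0x26387  [2 reads]
#1 VA=0x402A1A (r,kernel):
  L0 @0x21[2] → 0x2A007  P=1,RW=1,US=1,PS=0
  L1 @0x2A[2] → 0x2D007  P=1,RW=1,US=1,PS=0
  ⇒ phys 0x2DA1A  [2 reads]
#2 VA=0xA00EF7 (r,kernel):
  L0 @0x21[5] → 0x7C002  P=0,RW=1,US=0,PS=0
  → PAGE_NOT_PRESENT  (1 entries read)

Access #1 fault: NONE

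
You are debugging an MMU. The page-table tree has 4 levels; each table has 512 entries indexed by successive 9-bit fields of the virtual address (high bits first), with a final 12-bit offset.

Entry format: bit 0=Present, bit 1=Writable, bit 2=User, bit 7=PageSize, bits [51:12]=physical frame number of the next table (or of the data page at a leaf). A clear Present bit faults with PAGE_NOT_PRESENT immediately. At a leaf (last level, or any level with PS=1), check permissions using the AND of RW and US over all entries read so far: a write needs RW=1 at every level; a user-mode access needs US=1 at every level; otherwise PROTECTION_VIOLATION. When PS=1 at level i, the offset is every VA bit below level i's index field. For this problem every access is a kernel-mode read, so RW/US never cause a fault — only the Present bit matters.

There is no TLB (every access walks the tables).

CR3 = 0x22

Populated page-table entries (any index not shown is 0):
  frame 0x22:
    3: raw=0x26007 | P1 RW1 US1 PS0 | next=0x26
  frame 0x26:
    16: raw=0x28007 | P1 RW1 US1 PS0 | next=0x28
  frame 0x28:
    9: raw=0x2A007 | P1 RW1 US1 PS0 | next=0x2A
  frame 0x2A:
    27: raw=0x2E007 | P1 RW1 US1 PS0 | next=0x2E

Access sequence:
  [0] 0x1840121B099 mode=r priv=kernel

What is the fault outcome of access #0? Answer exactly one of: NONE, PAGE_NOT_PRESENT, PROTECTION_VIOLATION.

Per-access translation:
#0 VA=0x1840121B099 (r,kernel):
  L0: frame=0x22 idx=3 entry=0x26007 [P=1 RW=1 US=1 PS=0]
  L1: frame=0x26 idx=16 entry=0x28007 [P=1 RW=1 US=1 PS=0]
  L2: frame=0x28 idx=9 entry=0x2A007 [P=1 RW=1 US=1 PS=0]
  L3: frame=0x2A idx=27 entry=0x2E007 [P=1 RW=1 US=1 PS=0]
  ✓ 0x2E099  — 4 lookups

Access #0 fault: NONE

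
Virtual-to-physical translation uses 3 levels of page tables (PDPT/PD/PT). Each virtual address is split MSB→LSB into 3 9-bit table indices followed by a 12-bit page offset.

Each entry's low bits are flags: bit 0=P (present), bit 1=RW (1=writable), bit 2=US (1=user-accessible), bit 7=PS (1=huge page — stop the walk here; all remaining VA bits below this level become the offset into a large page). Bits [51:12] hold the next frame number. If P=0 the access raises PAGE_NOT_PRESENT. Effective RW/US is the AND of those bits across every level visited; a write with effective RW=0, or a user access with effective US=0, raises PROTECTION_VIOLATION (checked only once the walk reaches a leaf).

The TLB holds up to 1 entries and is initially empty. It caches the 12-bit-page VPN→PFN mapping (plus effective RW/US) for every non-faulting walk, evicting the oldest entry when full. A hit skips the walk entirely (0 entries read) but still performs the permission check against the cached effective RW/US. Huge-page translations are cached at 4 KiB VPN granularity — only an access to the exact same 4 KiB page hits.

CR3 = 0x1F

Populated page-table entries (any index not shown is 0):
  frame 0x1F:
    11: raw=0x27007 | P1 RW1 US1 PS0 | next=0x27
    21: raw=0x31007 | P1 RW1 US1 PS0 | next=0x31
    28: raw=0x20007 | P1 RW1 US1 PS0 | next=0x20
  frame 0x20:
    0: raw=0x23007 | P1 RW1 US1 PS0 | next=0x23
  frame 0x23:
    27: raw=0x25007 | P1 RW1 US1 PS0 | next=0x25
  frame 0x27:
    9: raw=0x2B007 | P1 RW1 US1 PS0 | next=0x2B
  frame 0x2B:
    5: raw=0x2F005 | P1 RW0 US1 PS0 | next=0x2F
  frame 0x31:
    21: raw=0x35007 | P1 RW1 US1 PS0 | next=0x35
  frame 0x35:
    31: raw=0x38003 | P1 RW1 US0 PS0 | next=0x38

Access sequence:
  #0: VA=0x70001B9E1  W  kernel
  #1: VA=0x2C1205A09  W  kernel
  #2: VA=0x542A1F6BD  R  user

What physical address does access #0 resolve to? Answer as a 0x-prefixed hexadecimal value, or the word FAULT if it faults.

Walk each access:
#0 VA=0x70001B9E1 (w,kernel):
  lvl0: tbl 0x1F, slot 28 ⇒ 0x20007 (P1/RW1/US1/PS0)
  lvl1: tbl 0x20, slot 0 ⇒ 0x23007 (P1/RW1/US1/PS0)
  lvl2: tbl 0x23, slot 27 ⇒ 0x25007 (P1/RW1/US1/PS0)
  → PA=0x259E1  (3 entries read)
#1 VA=0x2C1205A09 (w,kernel):
  lvl0: tbl 0x1F, slot 11 ⇒ 0x27007 (P1/RW1/US1/PS0)
  lvl1: tbl 0x27, slot 9 ⇒ 0x2B007 (P1/RW1/US1/PS0)
  lvl2: tbl 0x2B, slot 5 ⇒ 0x2F005 (P1/RW0/US1/PS0)
  ⇒ fault: PROTECTION_VIOLATION  — 3 lookups
#2 VA=0x542A1F6BD (r,user):
  lvl0: tbl 0x1F, slot 21 ⇒ 0x31007 (P1/RW1/US1/PS0)
  lvl1: tbl 0x31, slot 21 ⇒ 0x35007 (P1/RW1/US1/PS0)
  lvl2: tbl 0x35, slot 31 ⇒ 0x38003 (P1/RW1/US0/PS0)
  ⇒ fault: PROTECTION_VIOLATION  — 3 lookups

Access #0 PA: 0x259E1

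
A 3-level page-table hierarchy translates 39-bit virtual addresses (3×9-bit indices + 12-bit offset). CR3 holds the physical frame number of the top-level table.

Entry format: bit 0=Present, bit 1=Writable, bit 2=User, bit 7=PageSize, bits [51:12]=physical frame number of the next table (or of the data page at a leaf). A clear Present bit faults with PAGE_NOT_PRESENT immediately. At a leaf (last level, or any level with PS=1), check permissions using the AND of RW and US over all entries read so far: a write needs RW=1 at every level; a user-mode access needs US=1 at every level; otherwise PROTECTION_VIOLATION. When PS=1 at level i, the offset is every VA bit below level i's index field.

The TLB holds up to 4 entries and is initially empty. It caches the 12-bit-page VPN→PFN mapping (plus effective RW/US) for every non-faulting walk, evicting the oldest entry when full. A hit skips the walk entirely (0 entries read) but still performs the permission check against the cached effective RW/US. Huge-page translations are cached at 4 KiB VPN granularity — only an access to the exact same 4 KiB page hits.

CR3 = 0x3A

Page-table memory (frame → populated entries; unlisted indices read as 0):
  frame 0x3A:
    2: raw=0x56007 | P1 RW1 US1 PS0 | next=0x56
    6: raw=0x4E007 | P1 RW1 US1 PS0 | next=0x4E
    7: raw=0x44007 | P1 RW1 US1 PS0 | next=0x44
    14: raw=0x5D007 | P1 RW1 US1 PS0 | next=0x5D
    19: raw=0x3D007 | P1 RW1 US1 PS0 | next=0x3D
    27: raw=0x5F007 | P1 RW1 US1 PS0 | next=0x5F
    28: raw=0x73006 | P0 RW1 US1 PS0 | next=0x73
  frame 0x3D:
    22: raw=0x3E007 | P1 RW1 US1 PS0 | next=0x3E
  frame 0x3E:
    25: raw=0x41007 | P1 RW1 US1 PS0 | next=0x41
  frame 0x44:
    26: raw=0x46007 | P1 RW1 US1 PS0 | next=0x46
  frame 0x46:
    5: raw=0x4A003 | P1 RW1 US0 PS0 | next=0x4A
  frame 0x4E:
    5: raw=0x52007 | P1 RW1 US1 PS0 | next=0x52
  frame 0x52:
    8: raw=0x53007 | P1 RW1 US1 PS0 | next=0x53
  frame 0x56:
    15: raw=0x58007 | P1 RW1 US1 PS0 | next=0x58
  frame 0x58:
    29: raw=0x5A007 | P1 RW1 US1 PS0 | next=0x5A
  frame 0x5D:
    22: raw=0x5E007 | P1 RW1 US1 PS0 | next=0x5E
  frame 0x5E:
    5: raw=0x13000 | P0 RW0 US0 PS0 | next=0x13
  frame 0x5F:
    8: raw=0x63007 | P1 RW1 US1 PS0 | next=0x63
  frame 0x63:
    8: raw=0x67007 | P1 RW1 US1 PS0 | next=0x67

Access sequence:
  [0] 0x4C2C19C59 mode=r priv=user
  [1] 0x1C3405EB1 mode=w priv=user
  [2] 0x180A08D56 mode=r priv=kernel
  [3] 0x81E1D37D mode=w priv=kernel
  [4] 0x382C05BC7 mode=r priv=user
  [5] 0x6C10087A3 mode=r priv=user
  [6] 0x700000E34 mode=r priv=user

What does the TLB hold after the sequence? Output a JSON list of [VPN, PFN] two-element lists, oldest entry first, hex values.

Per-access translation:
#0 VA=0x4C2C19C59 (r,user):
  L0: frame=0x3A idx=19 entry=0x3D007 [P=1 RW=1 US=1 PS=0]
  L1: frame=0x3D idx=22 entry=0x3E007 [P=1 RW=1 US=1 PS=0]
  L2: frame=0x3E idx=25 entry=0x41007 [P=1 RW=1 US=1 PS=0]
  ✓ 0x41C59  — 3 lookups
#1 VA=0x1C3405EB1 (w,user):
  L0: frame=0x3A idx=7 entry=0x44007 [P=1 RW=1 US=1 PS=0]
  L1: frame=0x44 idx=26 entry=0x46007 [P=1 RW=1 US=1 PS=0]
  L2: frame=0x46 idx=5 entry=0x4A003 [P=1 RW=1 US=0 PS=0]
  ✗ PROTECTION_VIOLATION  [3 reads]
#2 VA=0x180A08D56 (r,kernel):
  L0: frame=0x3A idx=6 entry=0x4E007 [P=1 RW=1 US=1 PS=0]
  L1: frame=0x4E idx=5 entry=0x52007 [P=1 RW=1 US=1 PS=0]
  L2: frame=0x52 idx=8 entry=0x53007 [P=1 RW=1 US=1 PS=0]
  ✓ 0x53D56  — 3 lookups
#3 VA=0x81E1D37D (w,kernel):
  L0: frame=0x3A idx=2 entry=0x56007 [P=1 RW=1 US=1 PS=0]
  L1: frame=0x56 idx=15 entry=0x58007 [P=1 RW=1 US=1 PS=0]
  L2: frame=0x58 idx=29 entry=0x5A007 [P=1 RW=1 US=1 PS=0]
  ✓ 0x5A37D  — 3 lookups
#4 VA=0x382C05BC7 (r,user):
  L0: frame=0x3A idx=14 entry=0x5D007 [P=1 RW=1 US=1 PS=0]
  L1: frame=0x5D idx=22 entry=0x5E007 [P=1 RW=1 US=1 PS=0]
  L2: frame=0x5E idx=5 entry=0x13000 [P=0 RW=0 US=0 PS=0]
  ✗ PAGE_NOT_PRESENT  [3 reads]
#5 VA=0x6C10087A3 (r,user):
  L0: frame=0x3A idx=27 entry=0x5F007 [P=1 RW=1 US=1 PS=0]
  L1: frame=0x5F idx=8 entry=0x63007 [P=1 RW=1 US=1 PS=0]
  L2: frame=0x63 idx=8 entry=0x67007 [P=1 RW=1 US=1 PS=0]
  ✓ 0x677A3  — 3 lookups
#6 VA=0x700000E34 (r,user):
  L0: frame=0x3A idx=28 entry=0x73006 [P=0 RW=1 US=1 PS=0]
  ✗ PAGE_NOT_PRESENT  [1 reads]

TLB: [["0x4C2C19", "0x41"], ["0x180A08", "0x53"], ["0x81E1D", "0x5A"], ["0x6C1008", "0x67"]]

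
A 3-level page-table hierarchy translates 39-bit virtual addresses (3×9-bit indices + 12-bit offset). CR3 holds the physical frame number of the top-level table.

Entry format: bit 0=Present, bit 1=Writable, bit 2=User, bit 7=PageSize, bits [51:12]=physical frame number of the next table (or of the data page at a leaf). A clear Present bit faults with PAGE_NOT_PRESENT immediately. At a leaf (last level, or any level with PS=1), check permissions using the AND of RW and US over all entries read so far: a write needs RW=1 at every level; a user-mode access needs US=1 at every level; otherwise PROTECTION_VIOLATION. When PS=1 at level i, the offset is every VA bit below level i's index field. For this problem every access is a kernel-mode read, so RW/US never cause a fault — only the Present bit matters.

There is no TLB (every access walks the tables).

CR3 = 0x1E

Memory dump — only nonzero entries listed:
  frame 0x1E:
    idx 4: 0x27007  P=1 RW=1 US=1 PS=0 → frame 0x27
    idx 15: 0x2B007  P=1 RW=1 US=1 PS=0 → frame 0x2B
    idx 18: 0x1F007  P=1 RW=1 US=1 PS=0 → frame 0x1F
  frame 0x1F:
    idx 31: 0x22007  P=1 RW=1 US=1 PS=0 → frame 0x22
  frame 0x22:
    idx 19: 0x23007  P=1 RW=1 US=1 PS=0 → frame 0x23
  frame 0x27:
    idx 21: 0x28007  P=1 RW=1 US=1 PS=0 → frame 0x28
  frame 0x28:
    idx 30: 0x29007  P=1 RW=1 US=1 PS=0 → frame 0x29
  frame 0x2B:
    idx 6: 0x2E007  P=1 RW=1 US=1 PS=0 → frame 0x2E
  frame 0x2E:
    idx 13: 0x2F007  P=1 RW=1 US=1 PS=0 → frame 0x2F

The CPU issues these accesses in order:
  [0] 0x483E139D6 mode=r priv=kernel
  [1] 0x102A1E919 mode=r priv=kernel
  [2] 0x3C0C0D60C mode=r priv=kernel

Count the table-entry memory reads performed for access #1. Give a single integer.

Per-access translation:
#0 VA=0x483E139D6 (r,kernel):
  lvl0: tbl 0x1E, slot 18 ⇒ 0x1F007 (P1/RW1/US1/PS0)
  lvl1: tbl 0x1F, slot 31 ⇒ 0x22007 (P1/RW1/US1/PS0)
  lvl2: tbl 0x22, slot 19 ⇒ 0x23007 (P1/RW1/US1/PS0)
  ⇒ phys 0x239D6  [3 reads]
#1 VA=0x102A1E919 (r,kernel):
  lvl0: tbl 0x1E, slot 4 ⇒ 0x27007 (P1/RW1/US1/PS0)
  lvl1: tbl 0x27, slot 21 ⇒ 0x28007 (P1/RW1/US1/PS0)
  lvl2: tbl 0x28, slot 30 ⇒ 0x29007 (P1/RW1/US1/PS0)
  ⇒ phys 0x29919  [3 reads]
#2 VA=0x3C0C0D60C (r,kernel):
  lvl0: tbl 0x1E, slot 15 ⇒ 0x2B007 (P1/RW1/US1/PS0)
  lvl1: tbl 0x2B, slot 6 ⇒ 0x2E007 (P1/RW1/US1/PS0)
  lvl2: tbl 0x2E, slot 13 ⇒ 0x2F007 (P1/RW1/US1/PS0)
  ⇒ phys 0x2F60C  [3 reads]

Entries read for #1: 3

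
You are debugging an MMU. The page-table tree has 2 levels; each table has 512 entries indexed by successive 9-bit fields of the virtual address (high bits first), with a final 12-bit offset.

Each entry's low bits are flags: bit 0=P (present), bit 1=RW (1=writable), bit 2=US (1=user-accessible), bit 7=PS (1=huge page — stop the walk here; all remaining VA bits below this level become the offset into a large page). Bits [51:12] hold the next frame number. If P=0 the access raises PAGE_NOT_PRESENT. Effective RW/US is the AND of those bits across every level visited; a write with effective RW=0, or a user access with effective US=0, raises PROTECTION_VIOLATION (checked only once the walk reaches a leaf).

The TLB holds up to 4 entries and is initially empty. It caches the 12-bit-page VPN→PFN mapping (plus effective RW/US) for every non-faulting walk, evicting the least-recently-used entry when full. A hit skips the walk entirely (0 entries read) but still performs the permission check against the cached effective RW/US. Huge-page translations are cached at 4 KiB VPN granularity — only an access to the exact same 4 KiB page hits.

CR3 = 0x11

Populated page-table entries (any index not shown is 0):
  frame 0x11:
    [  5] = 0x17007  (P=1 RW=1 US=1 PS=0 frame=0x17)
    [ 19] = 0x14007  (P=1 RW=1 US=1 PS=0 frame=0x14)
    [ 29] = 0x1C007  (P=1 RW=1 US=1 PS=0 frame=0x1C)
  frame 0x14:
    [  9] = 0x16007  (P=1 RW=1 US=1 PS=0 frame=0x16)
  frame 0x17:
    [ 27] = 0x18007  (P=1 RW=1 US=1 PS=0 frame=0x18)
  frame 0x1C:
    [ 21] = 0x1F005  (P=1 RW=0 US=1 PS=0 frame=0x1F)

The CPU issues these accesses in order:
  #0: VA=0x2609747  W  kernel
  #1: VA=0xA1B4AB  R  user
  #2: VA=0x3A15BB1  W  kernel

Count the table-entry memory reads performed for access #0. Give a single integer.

Walk each access:
#0 VA=0x2609747 (w,kernel):
  [0] read 0x11 idx=19: raw=0x14007 flags P=1 W=1 U=1 S=0
  [1] read 0x14 idx=9: raw=0x16007 flags P=1 W=1 U=1 S=0
  → PA=0x16747  (2 entries read)
#1 VA=0xA1B4AB (r,user):
  [0] read 0x11 idx=5: raw=0x17007 flags P=1 W=1 U=1 S=0
  [1] read 0x17 idx=27: raw=0x18007 flags P=1 W=1 U=1 S=0
  → PA=0x184AB  (2 entries read)
#2 VA=0x3A15BB1 (w,kernel):
  [0] read 0x11 idx=29: raw=0x1C007 flags P=1 W=1 U=1 S=0
  [1] read 0x1C idx=21: raw=0x1F005 flags P=1 W=0 U=1 S=0
  → PROTECTION_VIOLATION  (2 entries read)

Entries read for #0: 2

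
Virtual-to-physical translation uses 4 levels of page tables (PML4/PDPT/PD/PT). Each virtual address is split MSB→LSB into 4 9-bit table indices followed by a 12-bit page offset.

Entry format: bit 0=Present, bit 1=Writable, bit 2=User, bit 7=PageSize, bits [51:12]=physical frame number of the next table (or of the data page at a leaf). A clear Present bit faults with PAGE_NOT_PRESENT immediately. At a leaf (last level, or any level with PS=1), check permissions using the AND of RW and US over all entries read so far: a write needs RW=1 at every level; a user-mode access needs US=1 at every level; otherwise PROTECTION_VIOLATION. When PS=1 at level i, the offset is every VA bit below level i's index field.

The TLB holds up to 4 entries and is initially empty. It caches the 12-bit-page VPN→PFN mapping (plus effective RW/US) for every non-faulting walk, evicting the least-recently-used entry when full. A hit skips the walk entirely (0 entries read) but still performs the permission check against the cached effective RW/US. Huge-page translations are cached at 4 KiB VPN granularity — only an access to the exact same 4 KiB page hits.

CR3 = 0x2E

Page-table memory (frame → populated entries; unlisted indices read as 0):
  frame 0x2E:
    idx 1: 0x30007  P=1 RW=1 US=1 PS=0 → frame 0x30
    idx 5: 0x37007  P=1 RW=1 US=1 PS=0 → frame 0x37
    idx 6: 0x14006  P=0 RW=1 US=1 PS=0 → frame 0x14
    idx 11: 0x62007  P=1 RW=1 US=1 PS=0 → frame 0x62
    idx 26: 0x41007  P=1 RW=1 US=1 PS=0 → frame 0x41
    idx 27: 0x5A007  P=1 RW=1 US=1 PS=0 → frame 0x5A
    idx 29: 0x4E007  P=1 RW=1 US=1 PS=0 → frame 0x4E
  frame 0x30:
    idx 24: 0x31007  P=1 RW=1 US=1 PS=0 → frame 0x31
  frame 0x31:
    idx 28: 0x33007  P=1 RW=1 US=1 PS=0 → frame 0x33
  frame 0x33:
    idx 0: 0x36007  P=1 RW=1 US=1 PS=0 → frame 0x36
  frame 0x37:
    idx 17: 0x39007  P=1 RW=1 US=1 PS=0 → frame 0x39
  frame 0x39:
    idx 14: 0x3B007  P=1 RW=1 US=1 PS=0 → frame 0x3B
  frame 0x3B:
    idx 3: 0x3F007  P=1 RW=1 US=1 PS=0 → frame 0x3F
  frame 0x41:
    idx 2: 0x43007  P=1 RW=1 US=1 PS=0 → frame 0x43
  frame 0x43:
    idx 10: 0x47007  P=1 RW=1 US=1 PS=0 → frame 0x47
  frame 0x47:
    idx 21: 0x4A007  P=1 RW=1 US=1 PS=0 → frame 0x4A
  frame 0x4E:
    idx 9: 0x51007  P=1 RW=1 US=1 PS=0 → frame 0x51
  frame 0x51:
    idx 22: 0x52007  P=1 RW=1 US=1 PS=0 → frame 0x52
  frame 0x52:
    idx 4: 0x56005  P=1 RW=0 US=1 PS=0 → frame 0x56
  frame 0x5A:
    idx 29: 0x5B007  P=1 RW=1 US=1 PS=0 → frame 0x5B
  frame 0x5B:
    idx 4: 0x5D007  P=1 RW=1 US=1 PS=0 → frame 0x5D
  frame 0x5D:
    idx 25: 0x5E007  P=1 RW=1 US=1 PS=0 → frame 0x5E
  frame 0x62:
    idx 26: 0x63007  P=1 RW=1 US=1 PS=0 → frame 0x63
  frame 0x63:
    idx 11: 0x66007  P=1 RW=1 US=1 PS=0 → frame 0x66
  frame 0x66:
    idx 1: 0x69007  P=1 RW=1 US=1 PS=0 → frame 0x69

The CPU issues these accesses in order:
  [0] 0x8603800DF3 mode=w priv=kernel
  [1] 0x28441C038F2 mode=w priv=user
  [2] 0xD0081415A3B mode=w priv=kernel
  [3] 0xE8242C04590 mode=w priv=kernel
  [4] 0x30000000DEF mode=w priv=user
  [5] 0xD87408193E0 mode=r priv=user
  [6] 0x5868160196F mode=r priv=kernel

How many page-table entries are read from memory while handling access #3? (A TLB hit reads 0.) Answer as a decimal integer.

Trace:
#0 VA=0x8603800DF3 (w,kernel):
  L0: frame=0x2E idx=1 entry=0x30007 [P=1 RW=1 US=1 PS=0]
  L1: frame=0x30 idx=24 entry=0x31007 [P=1 RW=1 US=1 PS=0]
  L2: frame=0x31 idx=28 entry=0x33007 [P=1 RW=1 US=1 PS=0]
  L3: frame=0x33 idx=0 entry=0x36007 [P=1 RW=1 US=1 PS=0]
  ✓ 0x36DF3  — 4 lookups
#1 VA=0x28441C038F2 (w,user):
  L0: frame=0x2E idx=5 entry=0x37007 [P=1 RW=1 US=1 PS=0]
  L1: frame=0x37 idx=17 entry=0x39007 [P=1 RW=1 US=1 PS=0]
  L2: frame=0x39 idx=14 entry=0x3B007 [P=1 RW=1 US=1 PS=0]
  L3: frame=0x3B idx=3 entry=0x3F007 [P=1 RW=1 US=1 PS=0]
  ✓ 0x3F8F2  — 4 lookups
#2 VA=0xD0081415A3B (w,kernel):
  L0: frame=0x2E idx=26 entry=0x41007 [P=1 RW=1 US=1 PS=0]
  L1: frame=0x41 idx=2 entry=0x43007 [P=1 RW=1 US=1 PS=0]
  L2: frame=0x43 idx=10 entry=0x47007 [P=1 RW=1 US=1 PS=0]
  L3: frame=0x47 idx=21 entry=0x4A007 [P=1 RW=1 US=1 PS=0]
  ✓ 0x4AA3B  — 4 lookups
#3 VA=0xE8242C04590 (w,kernel):
  L0: frame=0x2E idx=29 entry=0x4E007 [P=1 RW=1 US=1 PS=0]
  L1: frame=0x4E idx=9 entry=0x51007 [P=1 RW=1 US=1 PS=0]
  L2: frame=0x51 idx=22 entry=0x52007 [P=1 RW=1 US=1 PS=0]
  L3: frame=0x52 idx=4 entry=0x56005 [P=1 RW=0 US=1 PS=0]
  ✗ PROTECTION_VIOLATION  [4 reads]
#4 VA=0x30000000DEF (w,user):
  L0: frame=0x2E idx=6 entry=0x14006 [P=0 RW=1 US=1 PS=0]
  ✗ PAGE_NOT_PRESENT  [1 reads]
#5 VA=0xD87408193E0 (r,user):
  L0: frame=0x2E idx=27 entry=0x5A007 [P=1 RW=1 US=1 PS=0]
  L1: frame=0x5A idx=29 entry=0x5B007 [P=1 RW=1 US=1 PS=0]
  L2: frame=0x5B idx=4 entry=0x5D007 [P=1 RW=1 US=1 PS=0]
  L3: frame=0x5D idx=25 entry=0x5E007 [P=1 RW=1 US=1 PS=0]
  ✓ 0x5E3E0  — 4 lookups
#6 VA=0x5868160196F (r,kernel):
  L0: frame=0x2E idx=11 entry=0x62007 [P=1 RW=1 US=1 PS=0]
  L1: frame=0x62 idx=26 entry=0x63007 [P=1 RW=1 US=1 PS=0]
  L2: frame=0x63 idx=11 entry=0x66007 [P=1 RW=1 US=1 PS=0]
  L3: frame=0x66 idx=1 entry=0x69007 [P=1 RW=1 US=1 PS=0]
  ✓ 0x6996F  — 4 lookups

Entries read for #3: 4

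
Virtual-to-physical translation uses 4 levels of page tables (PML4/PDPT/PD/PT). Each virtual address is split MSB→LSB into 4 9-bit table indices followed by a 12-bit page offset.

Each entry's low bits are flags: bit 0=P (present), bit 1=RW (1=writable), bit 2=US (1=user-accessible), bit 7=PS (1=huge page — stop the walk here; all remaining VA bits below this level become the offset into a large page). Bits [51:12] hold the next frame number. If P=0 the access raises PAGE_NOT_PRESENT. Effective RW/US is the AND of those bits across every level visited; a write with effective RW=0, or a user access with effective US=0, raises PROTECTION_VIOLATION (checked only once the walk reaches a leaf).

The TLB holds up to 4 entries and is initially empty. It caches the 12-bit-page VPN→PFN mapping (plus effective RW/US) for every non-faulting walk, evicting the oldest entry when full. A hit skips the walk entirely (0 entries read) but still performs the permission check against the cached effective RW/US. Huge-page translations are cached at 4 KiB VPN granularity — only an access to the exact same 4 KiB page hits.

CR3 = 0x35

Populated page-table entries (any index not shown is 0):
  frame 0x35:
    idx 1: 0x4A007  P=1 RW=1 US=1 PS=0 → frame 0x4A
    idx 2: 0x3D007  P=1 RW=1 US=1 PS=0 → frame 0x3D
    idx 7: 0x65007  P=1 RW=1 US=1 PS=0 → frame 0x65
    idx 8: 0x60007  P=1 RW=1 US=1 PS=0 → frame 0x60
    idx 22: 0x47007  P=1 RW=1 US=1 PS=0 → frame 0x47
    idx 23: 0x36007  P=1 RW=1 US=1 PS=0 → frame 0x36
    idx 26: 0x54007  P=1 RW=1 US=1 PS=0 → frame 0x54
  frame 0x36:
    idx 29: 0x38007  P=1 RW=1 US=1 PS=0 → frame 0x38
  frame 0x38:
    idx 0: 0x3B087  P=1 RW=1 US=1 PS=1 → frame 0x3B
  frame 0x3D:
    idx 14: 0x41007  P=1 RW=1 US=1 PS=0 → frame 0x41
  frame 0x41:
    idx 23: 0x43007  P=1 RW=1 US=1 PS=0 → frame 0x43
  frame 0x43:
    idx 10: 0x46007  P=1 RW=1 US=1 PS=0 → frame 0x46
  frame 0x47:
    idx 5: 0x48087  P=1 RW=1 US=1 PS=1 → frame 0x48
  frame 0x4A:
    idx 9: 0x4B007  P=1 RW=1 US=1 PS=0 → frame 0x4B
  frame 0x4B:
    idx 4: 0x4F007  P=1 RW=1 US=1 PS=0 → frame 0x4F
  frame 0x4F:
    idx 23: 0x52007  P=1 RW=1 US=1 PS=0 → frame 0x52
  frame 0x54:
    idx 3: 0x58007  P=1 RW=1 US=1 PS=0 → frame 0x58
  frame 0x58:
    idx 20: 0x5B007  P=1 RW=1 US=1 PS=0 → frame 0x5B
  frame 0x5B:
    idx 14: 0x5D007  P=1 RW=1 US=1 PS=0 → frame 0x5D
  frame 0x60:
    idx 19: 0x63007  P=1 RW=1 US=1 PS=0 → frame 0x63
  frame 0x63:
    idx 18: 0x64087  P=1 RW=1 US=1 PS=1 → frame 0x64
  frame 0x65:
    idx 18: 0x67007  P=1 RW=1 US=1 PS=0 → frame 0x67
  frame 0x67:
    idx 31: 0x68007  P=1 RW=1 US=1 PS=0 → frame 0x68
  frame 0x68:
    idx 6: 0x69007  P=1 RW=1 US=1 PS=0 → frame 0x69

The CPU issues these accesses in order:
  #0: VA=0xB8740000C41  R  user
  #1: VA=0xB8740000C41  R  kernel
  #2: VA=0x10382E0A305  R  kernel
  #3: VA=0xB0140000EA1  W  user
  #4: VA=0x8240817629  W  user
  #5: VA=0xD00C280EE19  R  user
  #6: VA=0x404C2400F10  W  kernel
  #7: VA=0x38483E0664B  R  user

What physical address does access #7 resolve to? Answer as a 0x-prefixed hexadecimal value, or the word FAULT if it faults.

Per-access translation:
#0 VA=0xB8740000C41 (r,user):
  [0] read 0x35 idx=23: raw=0x36007 flags P=1 W=1 U=1 S=0
  [1] read 0x36 idx=29: raw=0x38007 flags P=1 W=1 U=1 S=0
  [2] read 0x38 idx=0: raw=0x3B087 flags P=1 W=1 U=1 S=1
  → PA=0x3BC41 (huge @L2)  (3 entries read)
#1 VA=0xB8740000C41 (r,kernel):
  TLB hit vpn=0xB8740000 → PA=0x3BC41
#2 VA=0x10382E0A305 (r,kernel):
  [0] read 0x35 idx=2: raw=0x3D007 flags P=1 W=1 U=1 S=0
  [1] read 0x3D idx=14: raw=0x41007 flags P=1 W=1 U=1 S=0
  [2] read 0x41 idx=23: raw=0x43007 flags P=1 W=1 U=1 S=0
  [3] read 0x43 idx=10: raw=0x46007 flags P=1 W=1 U=1 S=0
  → PA=0x46305  (4 entries read)
#3 VA=0xB0140000EA1 (w,user):
  [0] read 0x35 idx=22: raw=0x47007 flags P=1 W=1 U=1 S=0
  [1] read 0x47 idx=5: raw=0x48087 flags P=1 W=1 U=1 S=1
  → PA=0x48EA1 (huge @L1)  (2 entries read)
#4 VA=0x8240817629 (w,user):
  [0] read 0x35 idx=1: raw=0x4A007 flags P=1 W=1 U=1 S=0
  [1] read 0x4A idx=9: raw=0x4B007 flags P=1 W=1 U=1 S=0
  [2] read 0x4B idx=4: raw=0x4F007 flags P=1 W=1 U=1 S=0
  [3] read 0x4F idx=23: raw=0x52007 flags P=1 W=1 U=1 S=0
  → PA=0x52629  (4 entries read)
#5 VA=0xD00C280EE19 (r,user):
  [0] read 0x35 idx=26: raw=0x54007 flags P=1 W=1 U=1 S=0
  [1] read 0x54 idx=3: raw=0x58007 flags P=1 W=1 U=1 S=0
  [2] read 0x58 idx=20: raw=0x5B007 flags P=1 W=1 U=1 S=0
  [3] read 0x5B idx=14: raw=0x5D007 flags P=1 W=1 U=1 S=0
  → PA=0x5DE19  (4 entries read)
#6 VA=0x404C2400F10 (w,kernel):
  [0] read 0x35 idx=8: raw=0x60007 flags P=1 W=1 U=1 S=0
  [1] read 0x60 idx=19: raw=0x63007 flags P=1 W=1 U=1 S=0
  [2] read 0x63 idx=18: raw=0x64087 flags P=1 W=1 U=1 S=1
  → PA=0x64F10 (huge @L2)  (3 entries read)
#7 VA=0x38483E0664B (r,user):
  [0] read 0x35 idx=7: raw=0x65007 flags P=1 W=1 U=1 S=0
  [1] read 0x65 idx=18: raw=0x67007 flags P=1 W=1 U=1 S=0
  [2] read 0x67 idx=31: raw=0x68007 flags P=1 W=1 U=1 S=0
  [3] read 0x68 idx=6: raw=0x69007 flags P=1 W=1 U=1 S=0
  → PA=0x6964B  (4 entries read)

Access #7 PA: 0x6964B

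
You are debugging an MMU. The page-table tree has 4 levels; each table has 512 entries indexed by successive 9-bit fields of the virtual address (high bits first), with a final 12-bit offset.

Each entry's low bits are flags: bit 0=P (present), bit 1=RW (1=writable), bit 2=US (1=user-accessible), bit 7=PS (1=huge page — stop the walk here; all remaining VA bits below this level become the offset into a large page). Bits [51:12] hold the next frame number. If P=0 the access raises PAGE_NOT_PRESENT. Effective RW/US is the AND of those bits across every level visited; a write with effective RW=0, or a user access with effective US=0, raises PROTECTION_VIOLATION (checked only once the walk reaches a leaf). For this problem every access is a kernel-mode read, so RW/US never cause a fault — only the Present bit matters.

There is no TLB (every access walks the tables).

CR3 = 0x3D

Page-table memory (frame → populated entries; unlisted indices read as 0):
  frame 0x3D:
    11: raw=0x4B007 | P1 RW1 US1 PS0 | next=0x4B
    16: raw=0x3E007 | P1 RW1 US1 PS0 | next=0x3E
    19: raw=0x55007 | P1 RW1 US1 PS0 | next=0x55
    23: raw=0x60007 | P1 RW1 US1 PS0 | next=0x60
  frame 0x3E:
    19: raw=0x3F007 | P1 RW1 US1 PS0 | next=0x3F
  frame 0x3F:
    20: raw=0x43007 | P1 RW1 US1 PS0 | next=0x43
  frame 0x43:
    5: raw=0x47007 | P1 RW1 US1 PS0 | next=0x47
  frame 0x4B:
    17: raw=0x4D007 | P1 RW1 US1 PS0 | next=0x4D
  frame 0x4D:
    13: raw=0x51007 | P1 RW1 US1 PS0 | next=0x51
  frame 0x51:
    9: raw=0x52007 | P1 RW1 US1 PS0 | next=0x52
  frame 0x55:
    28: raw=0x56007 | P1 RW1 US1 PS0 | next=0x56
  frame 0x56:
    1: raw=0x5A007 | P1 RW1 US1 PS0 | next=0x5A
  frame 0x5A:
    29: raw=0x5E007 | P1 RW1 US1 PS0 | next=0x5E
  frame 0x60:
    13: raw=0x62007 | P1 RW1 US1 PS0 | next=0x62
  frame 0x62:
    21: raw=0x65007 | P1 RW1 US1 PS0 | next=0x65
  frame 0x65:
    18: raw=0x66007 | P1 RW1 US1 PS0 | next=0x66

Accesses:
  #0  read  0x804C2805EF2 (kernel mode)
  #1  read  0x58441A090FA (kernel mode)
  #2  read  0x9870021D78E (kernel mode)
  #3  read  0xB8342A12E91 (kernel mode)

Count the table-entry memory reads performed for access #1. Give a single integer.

Per-access translation:
#0 VA=0x804C2805EF2 (r,kernel):
  lvl0: tbl 0x3D, slot 16 ⇒ 0x3E007 (P1/RW1/US1/PS0)
  lvl1: tbl 0x3E, slot 19 ⇒ 0x3F007 (P1/RW1/US1/PS0)
  lvl2: tbl 0x3F, slot 20 ⇒ 0x43007 (P1/RW1/US1/PS0)
  lvl3: tbl 0x43, slot 5 ⇒ 0x47007 (P1/RW1/US1/PS0)
  → PA=0x47EF2  (4 entries read)
#1 VA=0x58441A090FA (r,kernel):
  lvl0: tbl 0x3D, slot 11 ⇒ 0x4B007 (P1/RW1/US1/PS0)
  lvl1: tbl 0x4B, slot 17 ⇒ 0x4D007 (P1/RW1/US1/PS0)
  lvl2: tbl 0x4D, slot 13 ⇒ 0x51007 (P1/RW1/US1/PS0)
  lvl3: tbl 0x51, slot 9 ⇒ 0x52007 (P1/RW1/US1/PS0)
  → PA=0x520FA  (4 entries read)
#2 VA=0x9870021D78E (r,kernel):
  lvl0: tbl 0x3D, slot 19 ⇒ 0x55007 (P1/RW1/US1/PS0)
  lvl1: tbl 0x55, slot 28 ⇒ 0x56007 (P1/RW1/US1/PS0)
  lvl2: tbl 0x56, slot 1 ⇒ 0x5A007 (P1/RW1/US1/PS0)
  lvl3: tbl 0x5A, slot 29 ⇒ 0x5E007 (P1/RW1/US1/PS0)
  → PA=0x5E78E  (4 entries read)
#3 VA=0xB8342A12E91 (r,kernel):
  lvl0: tbl 0x3D, slot 23 ⇒ 0x60007 (P1/RW1/US1/PS0)
  lvl1: tbl 0x60, slot 13 ⇒ 0x62007 (P1/RW1/US1/PS0)
  lvl2: tbl 0x62, slot 21 ⇒ 0x65007 (P1/RW1/US1/PS0)
  lvl3: tbl 0x65, slot 18 ⇒ 0x66007 (P1/RW1/US1/PS0)
  → PA=0x66E91  (4 entries read)

Entries read for #1: 4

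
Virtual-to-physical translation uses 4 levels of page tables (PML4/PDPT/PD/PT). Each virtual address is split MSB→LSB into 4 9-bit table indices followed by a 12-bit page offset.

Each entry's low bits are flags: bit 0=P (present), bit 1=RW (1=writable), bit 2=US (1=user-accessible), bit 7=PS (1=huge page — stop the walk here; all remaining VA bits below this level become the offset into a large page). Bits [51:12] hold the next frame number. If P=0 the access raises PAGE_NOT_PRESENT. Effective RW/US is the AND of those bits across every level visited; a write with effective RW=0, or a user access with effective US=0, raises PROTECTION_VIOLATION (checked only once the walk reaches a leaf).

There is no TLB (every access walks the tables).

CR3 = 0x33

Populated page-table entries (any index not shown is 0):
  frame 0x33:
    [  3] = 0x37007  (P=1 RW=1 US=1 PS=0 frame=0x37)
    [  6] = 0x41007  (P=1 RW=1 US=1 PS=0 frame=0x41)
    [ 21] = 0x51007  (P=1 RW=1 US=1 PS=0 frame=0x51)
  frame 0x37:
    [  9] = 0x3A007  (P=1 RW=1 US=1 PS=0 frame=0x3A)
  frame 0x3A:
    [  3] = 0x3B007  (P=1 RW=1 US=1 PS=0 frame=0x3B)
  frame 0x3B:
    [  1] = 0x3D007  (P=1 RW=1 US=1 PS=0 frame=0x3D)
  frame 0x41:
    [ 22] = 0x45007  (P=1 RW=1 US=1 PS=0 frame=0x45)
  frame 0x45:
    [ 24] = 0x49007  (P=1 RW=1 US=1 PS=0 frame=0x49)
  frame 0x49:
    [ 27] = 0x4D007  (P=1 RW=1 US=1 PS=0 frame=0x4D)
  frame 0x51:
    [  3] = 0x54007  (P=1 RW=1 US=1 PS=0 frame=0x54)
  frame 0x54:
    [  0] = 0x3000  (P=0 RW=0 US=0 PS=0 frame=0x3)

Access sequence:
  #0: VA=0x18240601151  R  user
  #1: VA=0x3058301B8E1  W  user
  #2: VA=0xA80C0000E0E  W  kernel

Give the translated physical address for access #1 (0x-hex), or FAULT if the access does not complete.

Walk each access:
#0 VA=0x18240601151 (r,user):
  L0 @0x33[3] → 0x37007  P=1,RW=1,US=1,PS=0
  L1 @0x37[9] → 0x3A007  P=1,RW=1,US=1,PS=0
  L2 @0x3A[3] → 0x3B007  P=1,RW=1,US=1,PS=0
  L3 @0x3B[1] → 0x3D007  P=1,RW=1,US=1,PS=0
  → PA=0x3D151  (4 entries read)
#1 VA=0x3058301B8E1 (w,user):
  L0 @0x33[6] → 0x41007  P=1,RW=1,US=1,PS=0
  L1 @0x41[22] → 0x45007  P=1,RW=1,US=1,PS=0
  L2 @0x45[24] → 0x49007  P=1,RW=1,US=1,PS=0
  L3 @0x49[27] → 0x4D007  P=1,RW=1,US=1,PS=0
  → PA=0x4D8E1  (4 entries read)
#2 VA=0xA80C0000E0E (w,kernel):
  L0 @0x33[21] → 0x51007  P=1,RW=1,US=1,PS=0
  L1 @0x51[3] → 0x54007  P=1,RW=1,US=1,PS=0
  L2 @0x54[0] → 0x3000  P=0,RW=0,US=0,PS=0
  ⇒ fault: PAGE_NOT_PRESENT  — 3 lookups

Access #1 PA: 0x4D8E1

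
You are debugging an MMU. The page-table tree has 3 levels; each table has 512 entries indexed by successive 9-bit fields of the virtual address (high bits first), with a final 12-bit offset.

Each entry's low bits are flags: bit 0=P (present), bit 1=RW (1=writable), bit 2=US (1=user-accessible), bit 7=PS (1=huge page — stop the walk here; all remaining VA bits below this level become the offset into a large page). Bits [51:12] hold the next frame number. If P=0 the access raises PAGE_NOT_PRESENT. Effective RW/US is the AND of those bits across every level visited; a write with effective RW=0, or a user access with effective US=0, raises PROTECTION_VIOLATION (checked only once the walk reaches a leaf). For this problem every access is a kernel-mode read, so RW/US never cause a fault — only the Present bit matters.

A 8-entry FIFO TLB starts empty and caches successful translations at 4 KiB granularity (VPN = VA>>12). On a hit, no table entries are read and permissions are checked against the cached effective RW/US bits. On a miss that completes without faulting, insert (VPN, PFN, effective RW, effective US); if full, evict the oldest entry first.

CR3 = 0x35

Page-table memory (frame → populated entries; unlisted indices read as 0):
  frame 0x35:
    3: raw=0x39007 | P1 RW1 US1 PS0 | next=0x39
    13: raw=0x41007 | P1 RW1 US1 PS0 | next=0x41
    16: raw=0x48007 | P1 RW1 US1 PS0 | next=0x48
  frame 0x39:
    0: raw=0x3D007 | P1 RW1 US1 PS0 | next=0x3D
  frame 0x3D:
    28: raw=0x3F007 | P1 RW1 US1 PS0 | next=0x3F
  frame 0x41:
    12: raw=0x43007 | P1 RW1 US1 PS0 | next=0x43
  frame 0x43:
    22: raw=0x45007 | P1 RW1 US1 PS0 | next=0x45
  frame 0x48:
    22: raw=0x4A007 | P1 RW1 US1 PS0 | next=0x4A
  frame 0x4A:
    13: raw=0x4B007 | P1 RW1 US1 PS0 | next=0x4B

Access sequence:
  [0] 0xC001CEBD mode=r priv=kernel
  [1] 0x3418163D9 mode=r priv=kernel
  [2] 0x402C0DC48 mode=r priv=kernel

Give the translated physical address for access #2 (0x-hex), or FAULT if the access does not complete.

Per-access translation:
#0 VA=0xC001CEBD (r,kernel):
  L0: frame=0x35 idx=3 entry=0x39007 [P=1 RW=1 US=1 PS=0]
  L1: frame=0x39 idx=0 entry=0x3D007 [P=1 RW=1 US=1 PS=0]
  L2: frame=0x3D idx=28 entry=0x3F007 [P=1 RW=1 US=1 PS=0]
  ⇒ phys 0x3FEBD  [3 reads]
#1 VA=0x3418163D9 (r,kernel):
  L0: frame=0x35 idx=13 entry=0x41007 [P=1 RW=1 US=1 PS=0]
  L1: frame=0x41 idx=12 entry=0x43007 [P=1 RW=1 US=1 PS=0]
  L2: frame=0x43 idx=22 entry=0x45007 [P=1 RW=1 US=1 PS=0]
  ⇒ phys 0x453D9  [3 reads]
#2 VA=0x402C0DC48 (r,kernel):
  L0: frame=0x35 idx=16 entry=0x48007 [P=1 RW=1 US=1 PS=0]
  L1: frame=0x48 idx=22 entry=0x4A007 [P=1 RW=1 US=1 PS=0]
  L2: frame=0x4A idx=13 entry=0x4B007 [P=1 RW=1 US=1 PS=0]
  ⇒ phys 0x4BC48  [3 reads]

Access #2 PA: 0x4BC48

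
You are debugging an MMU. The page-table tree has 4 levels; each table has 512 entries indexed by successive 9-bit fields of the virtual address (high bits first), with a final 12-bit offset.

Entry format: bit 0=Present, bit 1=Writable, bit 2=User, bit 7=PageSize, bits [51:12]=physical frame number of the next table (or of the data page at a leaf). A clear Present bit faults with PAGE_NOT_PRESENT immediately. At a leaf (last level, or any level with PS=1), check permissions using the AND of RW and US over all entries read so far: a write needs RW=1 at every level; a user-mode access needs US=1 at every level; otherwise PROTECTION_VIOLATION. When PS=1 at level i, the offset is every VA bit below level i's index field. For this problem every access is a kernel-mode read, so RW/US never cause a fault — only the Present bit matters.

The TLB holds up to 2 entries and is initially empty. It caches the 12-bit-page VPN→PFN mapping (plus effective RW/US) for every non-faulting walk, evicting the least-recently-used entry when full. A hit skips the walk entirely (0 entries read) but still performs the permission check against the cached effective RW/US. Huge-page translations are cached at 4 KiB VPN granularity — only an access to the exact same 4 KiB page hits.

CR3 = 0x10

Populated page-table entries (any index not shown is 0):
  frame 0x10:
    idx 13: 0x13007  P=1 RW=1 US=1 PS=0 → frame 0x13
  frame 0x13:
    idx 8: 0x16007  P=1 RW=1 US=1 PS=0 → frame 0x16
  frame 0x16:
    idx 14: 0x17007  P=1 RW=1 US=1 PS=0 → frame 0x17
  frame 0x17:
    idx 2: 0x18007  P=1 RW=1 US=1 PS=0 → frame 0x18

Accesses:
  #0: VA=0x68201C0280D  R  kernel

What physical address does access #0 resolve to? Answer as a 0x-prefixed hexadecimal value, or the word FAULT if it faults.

Trace:
#0 VA=0x68201C0280D (r,kernel):
  L0: frame=0x10 idx=13 entry=0x13007 [P=1 RW=1 US=1 PS=0]
  L1: frame=0x13 idx=8 entry=0x16007 [P=1 RW=1 US=1 PS=0]
  L2: frame=0x16 idx=14 entry=0x17007 [P=1 RW=1 US=1 PS=0]
  L3: frame=0x17 idx=2 entry=0x18007 [P=1 RW=1 US=1 PS=0]
  → PA=0x1880D  (4 entries read)

Access #0 PA: 0x1880D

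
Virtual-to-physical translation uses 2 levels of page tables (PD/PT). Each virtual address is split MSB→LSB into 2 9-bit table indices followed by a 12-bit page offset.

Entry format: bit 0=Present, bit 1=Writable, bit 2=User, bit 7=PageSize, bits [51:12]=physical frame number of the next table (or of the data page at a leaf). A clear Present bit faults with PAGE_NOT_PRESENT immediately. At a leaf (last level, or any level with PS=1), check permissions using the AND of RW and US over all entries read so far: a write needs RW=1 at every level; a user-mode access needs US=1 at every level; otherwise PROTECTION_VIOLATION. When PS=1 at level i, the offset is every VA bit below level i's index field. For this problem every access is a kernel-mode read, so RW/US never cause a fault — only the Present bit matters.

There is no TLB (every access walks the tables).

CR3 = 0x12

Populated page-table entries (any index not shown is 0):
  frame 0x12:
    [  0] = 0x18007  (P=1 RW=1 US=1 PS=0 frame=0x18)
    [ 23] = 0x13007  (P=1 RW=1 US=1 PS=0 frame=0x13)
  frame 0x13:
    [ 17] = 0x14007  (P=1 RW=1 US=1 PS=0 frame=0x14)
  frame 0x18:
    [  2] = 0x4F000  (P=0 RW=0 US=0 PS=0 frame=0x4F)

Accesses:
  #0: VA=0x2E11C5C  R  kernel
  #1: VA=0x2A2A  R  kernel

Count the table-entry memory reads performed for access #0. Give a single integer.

Walk each access:
#0 VA=0x2E11C5C (r,kernel):
  L0 @0x12[23] → 0x13007  P=1,RW=1,US=1,PS=0
  L1 @0x13[17] → 0x14007  P=1,RW=1,US=1,PS=0
  ⇒ phys 0x14C5C  [2 reads]
#1 VA=0x2A2A (r,kernel):
  L0 @0x12[0] → 0x18007  P=1,RW=1,US=1,PS=0
  L1 @0x18[2] → 0x4F000  P=0,RW=0,US=0,PS=0
  → PAGE_NOT_PRESENT  (2 entries read)

Entries read for #0: 2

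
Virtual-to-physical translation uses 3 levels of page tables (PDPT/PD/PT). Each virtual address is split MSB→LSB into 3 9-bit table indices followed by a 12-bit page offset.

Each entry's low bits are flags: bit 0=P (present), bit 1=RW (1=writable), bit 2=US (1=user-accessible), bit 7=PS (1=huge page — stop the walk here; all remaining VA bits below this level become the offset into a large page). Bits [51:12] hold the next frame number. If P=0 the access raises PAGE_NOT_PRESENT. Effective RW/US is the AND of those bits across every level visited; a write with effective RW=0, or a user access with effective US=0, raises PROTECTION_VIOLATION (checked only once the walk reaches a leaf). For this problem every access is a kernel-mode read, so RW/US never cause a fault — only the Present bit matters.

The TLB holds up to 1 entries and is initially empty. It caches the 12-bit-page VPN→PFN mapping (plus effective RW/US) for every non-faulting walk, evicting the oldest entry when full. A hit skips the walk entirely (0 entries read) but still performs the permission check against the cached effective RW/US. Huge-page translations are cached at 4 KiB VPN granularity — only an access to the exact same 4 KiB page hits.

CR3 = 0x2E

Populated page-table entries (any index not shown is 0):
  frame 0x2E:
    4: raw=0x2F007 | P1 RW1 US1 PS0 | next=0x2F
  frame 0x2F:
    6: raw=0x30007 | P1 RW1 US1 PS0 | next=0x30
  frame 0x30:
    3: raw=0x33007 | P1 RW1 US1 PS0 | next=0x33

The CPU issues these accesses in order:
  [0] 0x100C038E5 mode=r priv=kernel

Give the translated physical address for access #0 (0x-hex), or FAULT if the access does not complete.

Per-access translation:
#0 VA=0x100C038E5 (r,kernel):
  [0] read 0x2E idx=4: raw=0x2F007 flags P=1 W=1 U=1 S=0
  [1] read 0x2F idx=6: raw=0x30007 flags P=1 W=1 U=1 S=0
  [2] read 0x30 idx=3: raw=0x33007 flags P=1 W=1 U=1 S=0
  → PA=0x338E5  (3 entries read)

Access #0 PA: 0x338E5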